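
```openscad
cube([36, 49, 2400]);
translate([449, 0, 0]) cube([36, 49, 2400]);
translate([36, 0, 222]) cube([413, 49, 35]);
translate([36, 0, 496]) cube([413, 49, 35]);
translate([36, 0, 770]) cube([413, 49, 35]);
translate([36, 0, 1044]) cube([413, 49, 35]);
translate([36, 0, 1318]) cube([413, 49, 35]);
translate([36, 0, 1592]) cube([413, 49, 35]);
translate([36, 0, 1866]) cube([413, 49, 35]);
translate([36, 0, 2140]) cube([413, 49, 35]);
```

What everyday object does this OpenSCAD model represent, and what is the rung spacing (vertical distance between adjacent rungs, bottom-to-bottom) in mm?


A ladder. The rung spacing is 274 mm.

Two tall 36×49 posts with 8 short bars between them — a ladder. Adjacent rungs sit at z = 222 and z = 496, so the spacing is 496 − 222 = 274 mm.


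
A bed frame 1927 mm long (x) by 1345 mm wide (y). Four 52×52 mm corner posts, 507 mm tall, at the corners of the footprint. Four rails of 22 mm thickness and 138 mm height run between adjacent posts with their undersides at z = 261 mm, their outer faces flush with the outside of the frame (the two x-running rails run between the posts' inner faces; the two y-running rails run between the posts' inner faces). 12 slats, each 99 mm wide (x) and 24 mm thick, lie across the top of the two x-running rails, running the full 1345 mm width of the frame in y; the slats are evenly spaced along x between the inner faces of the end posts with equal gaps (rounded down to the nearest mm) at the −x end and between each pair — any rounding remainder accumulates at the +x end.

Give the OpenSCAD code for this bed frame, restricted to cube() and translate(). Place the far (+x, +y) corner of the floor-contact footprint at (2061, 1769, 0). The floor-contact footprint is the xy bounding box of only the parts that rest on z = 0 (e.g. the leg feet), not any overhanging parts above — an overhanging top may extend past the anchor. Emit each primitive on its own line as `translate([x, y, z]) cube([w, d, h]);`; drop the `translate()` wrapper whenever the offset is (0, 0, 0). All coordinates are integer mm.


translate([134, 424, 0]) cube([52, 52, 507]);
translate([134, 1717, 0]) cube([52, 52, 507]);
translate([2009, 424, 0]) cube([52, 52, 507]);
translate([2009, 1717, 0]) cube([52, 52, 507]);
translate([186, 424, 261]) cube([1823, 22, 138]);
translate([186, 1747, 261]) cube([1823, 22, 138]);
translate([134, 476, 261]) cube([22, 1241, 138]);
translate([2039, 476, 261]) cube([22, 1241, 138]);
translate([234, 424, 399]) cube([99, 1345, 24]);
translate([381, 424, 399]) cube([99, 1345, 24]);
translate([528, 424, 399]) cube([99, 1345, 24]);
translate([675, 424, 399]) cube([99, 1345, 24]);
translate([822, 424, 399]) cube([99, 1345, 24]);
translate([969, 424, 399]) cube([99, 1345, 24]);
translate([1116, 424, 399]) cube([99, 1345, 24]);
translate([1263, 424, 399]) cube([99, 1345, 24]);
translate([1410, 424, 399]) cube([99, 1345, 24]);
translate([1557, 424, 399]) cube([99, 1345, 24]);
translate([1704, 424, 399]) cube([99, 1345, 24]);
translate([1851, 424, 399]) cube([99, 1345, 24]);


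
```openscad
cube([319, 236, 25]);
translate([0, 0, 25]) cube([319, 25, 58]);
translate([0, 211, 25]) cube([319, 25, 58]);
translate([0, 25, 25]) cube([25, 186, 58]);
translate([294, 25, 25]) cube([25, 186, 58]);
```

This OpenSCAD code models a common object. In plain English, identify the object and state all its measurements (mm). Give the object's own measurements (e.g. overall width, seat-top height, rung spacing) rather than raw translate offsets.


An open-topped rectangular box: outside dimensions 319×236×83 mm, with a uniform wall and base thickness of 25 mm. The base is a full 319×236 slab on the floor; four walls sit on top of the base. The front and back walls (the −y and +y sides) span the full width; the two side walls fit between them.


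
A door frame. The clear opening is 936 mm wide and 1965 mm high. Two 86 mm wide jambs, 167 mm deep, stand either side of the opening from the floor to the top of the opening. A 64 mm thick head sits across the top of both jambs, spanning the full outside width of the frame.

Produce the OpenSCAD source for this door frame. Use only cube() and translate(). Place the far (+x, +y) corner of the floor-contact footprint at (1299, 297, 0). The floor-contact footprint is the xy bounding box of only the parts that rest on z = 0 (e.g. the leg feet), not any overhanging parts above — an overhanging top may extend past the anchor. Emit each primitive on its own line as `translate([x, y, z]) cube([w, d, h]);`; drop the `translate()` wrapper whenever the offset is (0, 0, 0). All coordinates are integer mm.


translate([191, 130, 0]) cube([86, 167, 1965]);
translate([1213, 130, 0]) cube([86, 167, 1965]);
translate([191, 130, 1965]) cube([1108, 167, 64]);


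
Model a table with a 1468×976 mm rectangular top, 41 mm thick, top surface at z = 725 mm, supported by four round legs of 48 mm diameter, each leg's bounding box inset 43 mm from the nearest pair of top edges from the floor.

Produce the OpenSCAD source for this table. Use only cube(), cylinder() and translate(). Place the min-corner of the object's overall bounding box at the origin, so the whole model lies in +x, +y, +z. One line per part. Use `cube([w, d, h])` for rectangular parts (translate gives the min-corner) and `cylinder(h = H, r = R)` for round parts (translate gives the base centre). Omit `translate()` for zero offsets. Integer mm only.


translate([0, 0, 684]) cube([1468, 976, 41]);
translate([67, 67, 0]) cylinder(h = 684, r = 24);
translate([1401, 67, 0]) cylinder(h = 684, r = 24);
translate([67, 909, 0]) cylinder(h = 684, r = 24);
translate([1401, 909, 0]) cylinder(h = 684, r = 24);


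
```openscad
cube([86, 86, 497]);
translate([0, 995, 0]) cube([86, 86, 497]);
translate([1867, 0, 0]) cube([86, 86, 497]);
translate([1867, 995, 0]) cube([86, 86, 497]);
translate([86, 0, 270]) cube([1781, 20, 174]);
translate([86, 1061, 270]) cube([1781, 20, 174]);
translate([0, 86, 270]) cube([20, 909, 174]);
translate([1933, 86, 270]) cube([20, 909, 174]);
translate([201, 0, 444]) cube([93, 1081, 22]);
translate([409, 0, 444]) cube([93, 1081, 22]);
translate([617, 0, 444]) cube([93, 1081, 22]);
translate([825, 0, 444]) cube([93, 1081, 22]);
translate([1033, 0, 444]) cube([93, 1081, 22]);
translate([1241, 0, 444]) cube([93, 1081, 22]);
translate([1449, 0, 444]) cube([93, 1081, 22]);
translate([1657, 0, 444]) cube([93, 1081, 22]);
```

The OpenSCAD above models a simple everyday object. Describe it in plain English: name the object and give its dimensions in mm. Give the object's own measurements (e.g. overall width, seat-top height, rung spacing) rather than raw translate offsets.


A bed frame 1953 mm long (x) by 1081 mm wide (y). Four 86×86 mm corner posts, 497 mm tall, at the corners of the footprint. Four rails of 20 mm thickness and 174 mm height run between adjacent posts with their undersides at z = 270 mm, their outer faces flush with the outside of the frame (the two x-running rails run between the posts' inner faces; the two y-running rails run between the posts' inner faces). 8 slats, each 93 mm wide (x) and 22 mm thick, lie across the top of the two x-running rails, running the full 1081 mm width of the frame in y; along x they sit between the end posts with a 115 mm gap after the −x posts and between neighbouring slats, leaving 117 mm before the +x posts.


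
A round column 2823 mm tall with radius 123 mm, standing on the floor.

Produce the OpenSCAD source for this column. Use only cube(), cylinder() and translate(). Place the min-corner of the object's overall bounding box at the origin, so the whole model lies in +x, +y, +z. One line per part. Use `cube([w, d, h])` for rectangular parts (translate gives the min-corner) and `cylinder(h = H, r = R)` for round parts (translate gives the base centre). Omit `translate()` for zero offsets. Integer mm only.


translate([123, 123, 0]) cylinder(h = 2823, r = 123);


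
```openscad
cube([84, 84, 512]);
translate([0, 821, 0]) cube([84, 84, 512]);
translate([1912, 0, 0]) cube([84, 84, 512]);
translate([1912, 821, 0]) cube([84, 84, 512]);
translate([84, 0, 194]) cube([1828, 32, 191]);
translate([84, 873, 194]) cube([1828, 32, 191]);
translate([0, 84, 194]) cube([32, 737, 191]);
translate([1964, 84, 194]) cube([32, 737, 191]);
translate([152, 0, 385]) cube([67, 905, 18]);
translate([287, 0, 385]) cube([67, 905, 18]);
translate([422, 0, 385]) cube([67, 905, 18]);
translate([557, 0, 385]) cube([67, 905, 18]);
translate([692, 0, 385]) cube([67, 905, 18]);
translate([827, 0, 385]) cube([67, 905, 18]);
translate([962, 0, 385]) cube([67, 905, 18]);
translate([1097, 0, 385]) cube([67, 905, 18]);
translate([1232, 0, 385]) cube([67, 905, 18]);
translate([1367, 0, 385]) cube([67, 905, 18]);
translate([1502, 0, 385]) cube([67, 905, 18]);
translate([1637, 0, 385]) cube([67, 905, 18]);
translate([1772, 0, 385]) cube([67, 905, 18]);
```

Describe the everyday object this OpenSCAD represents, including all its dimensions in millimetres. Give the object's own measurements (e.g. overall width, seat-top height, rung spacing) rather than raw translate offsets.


A bed frame 1996 mm long (x) by 905 mm wide (y). Four 84×84 mm corner posts, 512 mm tall, at the corners of the footprint. Four rails of 32 mm thickness and 191 mm height run between adjacent posts with their undersides at z = 194 mm, their outer faces flush with the outside of the frame (the two x-running rails run between the posts' inner faces; the two y-running rails run between the posts' inner faces). 13 slats, each 67 mm wide (x) and 18 mm thick, lie across the top of the two x-running rails, running the full 905 mm width of the frame in y; along x they sit between the end posts with a 68 mm gap after the −x posts and between neighbouring slats, leaving 73 mm before the +x posts.


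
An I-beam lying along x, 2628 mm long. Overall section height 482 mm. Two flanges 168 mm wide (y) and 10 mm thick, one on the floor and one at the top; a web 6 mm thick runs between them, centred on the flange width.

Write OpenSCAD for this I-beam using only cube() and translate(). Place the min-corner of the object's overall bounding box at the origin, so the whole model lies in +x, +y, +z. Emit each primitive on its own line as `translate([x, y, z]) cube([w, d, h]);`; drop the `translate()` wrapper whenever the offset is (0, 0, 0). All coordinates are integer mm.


cube([2628, 168, 10]);
translate([0, 81, 10]) cube([2628, 6, 462]);
translate([0, 0, 472]) cube([2628, 168, 10]);


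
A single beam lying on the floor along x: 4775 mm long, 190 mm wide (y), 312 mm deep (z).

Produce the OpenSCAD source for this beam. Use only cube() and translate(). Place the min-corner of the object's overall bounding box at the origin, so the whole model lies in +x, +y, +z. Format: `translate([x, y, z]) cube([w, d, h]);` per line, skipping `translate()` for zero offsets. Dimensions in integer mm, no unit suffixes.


cube([4775, 190, 312]);


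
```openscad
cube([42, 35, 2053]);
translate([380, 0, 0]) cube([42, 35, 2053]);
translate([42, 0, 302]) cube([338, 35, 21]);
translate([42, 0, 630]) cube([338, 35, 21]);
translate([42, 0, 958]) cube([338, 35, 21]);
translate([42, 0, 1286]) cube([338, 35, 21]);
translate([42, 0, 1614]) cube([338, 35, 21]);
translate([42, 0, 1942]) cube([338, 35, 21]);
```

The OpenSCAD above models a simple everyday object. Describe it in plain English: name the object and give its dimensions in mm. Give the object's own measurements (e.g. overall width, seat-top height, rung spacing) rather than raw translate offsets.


A straight ladder. Two 42×35 mm vertical rails, 2053 mm tall, stand 422 mm apart (outside-to-outside) with their front faces coplanar on the −y side. 6 rungs, each 35 mm deep and 21 mm tall, span between the inner faces of the rails, front faces flush with the rails. The lowest rung's underside is at z = 302 mm and rungs are spaced 328 mm apart (underside to underside).


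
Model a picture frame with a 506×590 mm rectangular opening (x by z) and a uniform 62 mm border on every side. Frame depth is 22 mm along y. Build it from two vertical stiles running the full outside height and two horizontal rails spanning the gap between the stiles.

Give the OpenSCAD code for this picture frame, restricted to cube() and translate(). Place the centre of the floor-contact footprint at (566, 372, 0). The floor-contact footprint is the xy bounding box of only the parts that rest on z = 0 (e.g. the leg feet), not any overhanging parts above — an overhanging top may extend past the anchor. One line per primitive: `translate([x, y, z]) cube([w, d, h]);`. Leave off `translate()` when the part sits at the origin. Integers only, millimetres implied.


translate([251, 361, 0]) cube([62, 22, 714]);
translate([819, 361, 0]) cube([62, 22, 714]);
translate([313, 361, 0]) cube([506, 22, 62]);
translate([313, 361, 652]) cube([506, 22, 62]);


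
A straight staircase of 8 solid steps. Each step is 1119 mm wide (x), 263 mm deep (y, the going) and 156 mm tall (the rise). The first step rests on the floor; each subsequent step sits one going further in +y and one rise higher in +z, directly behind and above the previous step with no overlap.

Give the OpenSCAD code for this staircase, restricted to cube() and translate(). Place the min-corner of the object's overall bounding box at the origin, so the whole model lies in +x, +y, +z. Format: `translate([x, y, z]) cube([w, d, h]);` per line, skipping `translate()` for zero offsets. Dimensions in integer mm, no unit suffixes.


cube([1119, 263, 156]);
translate([0, 263, 156]) cube([1119, 263, 156]);
translate([0, 526, 312]) cube([1119, 263, 156]);
translate([0, 789, 468]) cube([1119, 263, 156]);
translate([0, 1052, 624]) cube([1119, 263, 156]);
translate([0, 1315, 780]) cube([1119, 263, 156]);
translate([0, 1578, 936]) cube([1119, 263, 156]);
translate([0, 1841, 1092]) cube([1119, 263, 156]);


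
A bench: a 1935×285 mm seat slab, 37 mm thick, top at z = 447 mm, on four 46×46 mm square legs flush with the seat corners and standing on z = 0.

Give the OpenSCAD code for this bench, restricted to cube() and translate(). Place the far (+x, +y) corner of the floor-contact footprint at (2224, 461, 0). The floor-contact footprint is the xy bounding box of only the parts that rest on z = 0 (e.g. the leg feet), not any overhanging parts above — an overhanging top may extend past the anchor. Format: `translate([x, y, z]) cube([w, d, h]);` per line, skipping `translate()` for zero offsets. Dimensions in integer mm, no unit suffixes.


translate([289, 176, 410]) cube([1935, 285, 37]);
translate([289, 176, 0]) cube([46, 46, 410]);
translate([289, 415, 0]) cube([46, 46, 410]);
translate([2178, 176, 0]) cube([46, 46, 410]);
translate([2178, 415, 0]) cube([46, 46, 410]);


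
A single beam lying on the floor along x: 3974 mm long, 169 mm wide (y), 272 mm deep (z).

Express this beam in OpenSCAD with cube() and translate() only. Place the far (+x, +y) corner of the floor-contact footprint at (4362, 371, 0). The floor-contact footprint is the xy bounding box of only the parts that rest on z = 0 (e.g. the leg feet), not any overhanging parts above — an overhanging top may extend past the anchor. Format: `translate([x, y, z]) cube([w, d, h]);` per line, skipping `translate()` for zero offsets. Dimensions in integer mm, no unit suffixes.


translate([388, 202, 0]) cube([3974, 169, 272]);


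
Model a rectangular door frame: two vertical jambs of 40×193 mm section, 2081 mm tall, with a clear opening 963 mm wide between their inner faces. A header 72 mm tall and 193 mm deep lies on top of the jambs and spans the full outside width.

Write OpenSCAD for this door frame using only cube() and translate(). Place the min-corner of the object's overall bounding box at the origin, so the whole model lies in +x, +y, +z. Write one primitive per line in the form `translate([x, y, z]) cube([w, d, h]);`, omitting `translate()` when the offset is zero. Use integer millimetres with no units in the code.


cube([40, 193, 2081]);
translate([1003, 0, 0]) cube([40, 193, 2081]);
translate([0, 0, 2081]) cube([1043, 193, 72]);


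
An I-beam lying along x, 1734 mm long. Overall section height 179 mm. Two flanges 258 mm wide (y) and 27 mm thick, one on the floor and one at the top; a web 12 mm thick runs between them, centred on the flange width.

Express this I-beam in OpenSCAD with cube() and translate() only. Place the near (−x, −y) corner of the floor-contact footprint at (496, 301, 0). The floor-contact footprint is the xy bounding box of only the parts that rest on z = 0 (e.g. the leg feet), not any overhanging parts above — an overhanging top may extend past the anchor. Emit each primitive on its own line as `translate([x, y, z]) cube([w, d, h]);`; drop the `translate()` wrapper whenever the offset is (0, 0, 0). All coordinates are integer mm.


translate([496, 301, 0]) cube([1734, 258, 27]);
translate([496, 424, 27]) cube([1734, 12, 125]);
translate([496, 301, 152]) cube([1734, 258, 27]);


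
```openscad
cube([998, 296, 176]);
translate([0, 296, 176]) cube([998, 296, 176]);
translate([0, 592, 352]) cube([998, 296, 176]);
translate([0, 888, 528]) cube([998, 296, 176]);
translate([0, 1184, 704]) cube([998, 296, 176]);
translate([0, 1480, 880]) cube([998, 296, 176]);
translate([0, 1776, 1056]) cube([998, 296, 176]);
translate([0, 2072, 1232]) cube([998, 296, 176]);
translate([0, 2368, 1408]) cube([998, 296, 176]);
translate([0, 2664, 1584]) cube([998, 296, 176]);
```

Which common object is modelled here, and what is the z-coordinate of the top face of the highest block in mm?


A staircase. The total rise is 1760 mm.

10 identical blocks, each offset up and back from the previous — a staircase. Each step is 176 mm tall and there are 10 of them, so the total rise is 10 × 176 = 1760 mm.


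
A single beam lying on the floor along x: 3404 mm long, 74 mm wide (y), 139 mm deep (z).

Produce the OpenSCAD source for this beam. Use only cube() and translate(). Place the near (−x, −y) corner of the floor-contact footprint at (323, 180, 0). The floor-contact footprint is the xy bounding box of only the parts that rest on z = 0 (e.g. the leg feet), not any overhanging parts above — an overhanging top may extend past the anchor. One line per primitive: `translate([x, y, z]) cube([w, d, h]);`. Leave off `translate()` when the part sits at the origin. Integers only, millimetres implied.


translate([323, 180, 0]) cube([3404, 74, 139]);


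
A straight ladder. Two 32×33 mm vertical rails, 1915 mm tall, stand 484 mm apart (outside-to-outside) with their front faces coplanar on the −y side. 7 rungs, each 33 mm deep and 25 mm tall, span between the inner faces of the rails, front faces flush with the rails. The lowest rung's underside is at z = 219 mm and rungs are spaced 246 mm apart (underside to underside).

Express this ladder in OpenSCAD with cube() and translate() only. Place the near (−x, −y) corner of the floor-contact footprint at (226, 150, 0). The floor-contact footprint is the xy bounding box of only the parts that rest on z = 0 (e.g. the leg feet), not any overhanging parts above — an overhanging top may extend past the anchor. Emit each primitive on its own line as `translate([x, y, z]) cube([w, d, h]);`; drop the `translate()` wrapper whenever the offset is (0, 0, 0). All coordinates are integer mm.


// rung span = 484 - 2*32 = 420
// rung[k] z = 219 + k*246
translate([226, 150, 0]) cube([32, 33, 1915]);
translate([678, 150, 0]) cube([32, 33, 1915]);
translate([258, 150, 219]) cube([420, 33, 25]);
translate([258, 150, 465]) cube([420, 33, 25]);
translate([258, 150, 711]) cube([420, 33, 25]);
translate([258, 150, 957]) cube([420, 33, 25]);
translate([258, 150, 1203]) cube([420, 33, 25]);
translate([258, 150, 1449]) cube([420, 33, 25]);
translate([258, 150, 1695]) cube([420, 33, 25]);


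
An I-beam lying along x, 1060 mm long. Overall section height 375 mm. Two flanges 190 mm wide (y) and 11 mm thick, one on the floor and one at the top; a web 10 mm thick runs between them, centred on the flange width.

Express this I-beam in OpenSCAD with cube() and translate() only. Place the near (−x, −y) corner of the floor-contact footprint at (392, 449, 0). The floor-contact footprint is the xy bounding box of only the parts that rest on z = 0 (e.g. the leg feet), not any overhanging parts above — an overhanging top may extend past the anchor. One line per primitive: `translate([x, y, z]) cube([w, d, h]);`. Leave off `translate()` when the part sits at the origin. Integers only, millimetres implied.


translate([392, 449, 0]) cube([1060, 190, 11]);
translate([392, 539, 11]) cube([1060, 10, 353]);
translate([392, 449, 364]) cube([1060, 190, 11]);


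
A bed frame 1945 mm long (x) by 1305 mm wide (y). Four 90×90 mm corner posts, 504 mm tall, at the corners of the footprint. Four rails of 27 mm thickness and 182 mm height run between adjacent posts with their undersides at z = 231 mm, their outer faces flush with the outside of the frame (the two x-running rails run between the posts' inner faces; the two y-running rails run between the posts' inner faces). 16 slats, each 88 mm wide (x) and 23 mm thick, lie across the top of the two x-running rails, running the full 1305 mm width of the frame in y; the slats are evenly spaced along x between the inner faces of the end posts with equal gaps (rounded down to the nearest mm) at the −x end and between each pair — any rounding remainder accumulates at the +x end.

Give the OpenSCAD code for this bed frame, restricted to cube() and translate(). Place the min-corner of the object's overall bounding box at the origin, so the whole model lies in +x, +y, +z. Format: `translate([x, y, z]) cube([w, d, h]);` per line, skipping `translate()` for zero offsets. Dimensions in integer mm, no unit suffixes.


// slat z = rail_z + rail_h = 231 + 182 = 413
// slat gap = ⌊(1765 − 16·88) / 17⌋ = 21
cube([90, 90, 504]);
translate([0, 1215, 0]) cube([90, 90, 504]);
translate([1855, 0, 0]) cube([90, 90, 504]);
translate([1855, 1215, 0]) cube([90, 90, 504]);
translate([90, 0, 231]) cube([1765, 27, 182]);
translate([90, 1278, 231]) cube([1765, 27, 182]);
translate([0, 90, 231]) cube([27, 1125, 182]);
translate([1918, 90, 231]) cube([27, 1125, 182]);
translate([111, 0, 413]) cube([88, 1305, 23]);
translate([220, 0, 413]) cube([88, 1305, 23]);
translate([329, 0, 413]) cube([88, 1305, 23]);
translate([438, 0, 413]) cube([88, 1305, 23]);
translate([547, 0, 413]) cube([88, 1305, 23]);
translate([656, 0, 413]) cube([88, 1305, 23]);
translate([765, 0, 413]) cube([88, 1305, 23]);
translate([874, 0, 413]) cube([88, 1305, 23]);
translate([983, 0, 413]) cube([88, 1305, 23]);
translate([1092, 0, 413]) cube([88, 1305, 23]);
translate([1201, 0, 413]) cube([88, 1305, 23]);
translate([1310, 0, 413]) cube([88, 1305, 23]);
translate([1419, 0, 413]) cube([88, 1305, 23]);
translate([1528, 0, 413]) cube([88, 1305, 23]);
translate([1637, 0, 413]) cube([88, 1305, 23]);
translate([1746, 0, 413]) cube([88, 1305, 23]);


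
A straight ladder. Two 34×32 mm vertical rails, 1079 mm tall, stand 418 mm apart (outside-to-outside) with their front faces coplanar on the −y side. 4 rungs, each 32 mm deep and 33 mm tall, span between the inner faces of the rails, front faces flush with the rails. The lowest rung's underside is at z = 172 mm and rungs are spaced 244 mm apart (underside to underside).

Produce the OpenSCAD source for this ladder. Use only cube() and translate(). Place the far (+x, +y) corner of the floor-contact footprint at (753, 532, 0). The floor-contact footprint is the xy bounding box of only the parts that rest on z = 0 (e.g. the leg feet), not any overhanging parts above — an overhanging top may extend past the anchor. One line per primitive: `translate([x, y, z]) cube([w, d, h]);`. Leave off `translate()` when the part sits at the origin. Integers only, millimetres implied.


// rung span = 418 - 2*34 = 350
// rung[k] z = 172 + k*244
translate([335, 500, 0]) cube([34, 32, 1079]);
translate([719, 500, 0]) cube([34, 32, 1079]);
translate([369, 500, 172]) cube([350, 32, 33]);
translate([369, 500, 416]) cube([350, 32, 33]);
translate([369, 500, 660]) cube([350, 32, 33]);
translate([369, 500, 904]) cube([350, 32, 33]);


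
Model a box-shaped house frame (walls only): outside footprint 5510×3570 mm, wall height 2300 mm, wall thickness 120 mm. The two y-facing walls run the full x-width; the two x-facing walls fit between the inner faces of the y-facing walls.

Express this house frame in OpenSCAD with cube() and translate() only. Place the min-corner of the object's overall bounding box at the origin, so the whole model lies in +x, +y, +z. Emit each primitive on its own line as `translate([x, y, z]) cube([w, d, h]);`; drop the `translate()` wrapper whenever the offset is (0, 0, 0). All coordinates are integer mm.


cube([5510, 120, 2300]);
translate([0, 3450, 0]) cube([5510, 120, 2300]);
translate([0, 120, 0]) cube([120, 3330, 2300]);
translate([5390, 120, 0]) cube([120, 3330, 2300]);


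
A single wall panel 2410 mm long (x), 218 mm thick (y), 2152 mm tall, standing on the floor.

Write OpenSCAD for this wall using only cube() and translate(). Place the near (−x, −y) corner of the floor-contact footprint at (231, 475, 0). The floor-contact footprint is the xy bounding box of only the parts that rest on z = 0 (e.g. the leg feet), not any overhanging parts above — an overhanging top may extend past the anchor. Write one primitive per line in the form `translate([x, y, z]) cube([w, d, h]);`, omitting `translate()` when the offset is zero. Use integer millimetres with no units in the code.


translate([231, 475, 0]) cube([2410, 218, 2152]);


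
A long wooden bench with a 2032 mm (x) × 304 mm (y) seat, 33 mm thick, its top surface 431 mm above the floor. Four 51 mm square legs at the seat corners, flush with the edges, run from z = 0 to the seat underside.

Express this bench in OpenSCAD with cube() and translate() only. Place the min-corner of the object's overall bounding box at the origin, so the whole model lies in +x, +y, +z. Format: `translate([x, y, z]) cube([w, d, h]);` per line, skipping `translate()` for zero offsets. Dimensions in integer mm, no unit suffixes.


translate([0, 0, 398]) cube([2032, 304, 33]);
cube([51, 51, 398]);
translate([0, 253, 0]) cube([51, 51, 398]);
translate([1981, 0, 0]) cube([51, 51, 398]);
translate([1981, 253, 0]) cube([51, 51, 398]);


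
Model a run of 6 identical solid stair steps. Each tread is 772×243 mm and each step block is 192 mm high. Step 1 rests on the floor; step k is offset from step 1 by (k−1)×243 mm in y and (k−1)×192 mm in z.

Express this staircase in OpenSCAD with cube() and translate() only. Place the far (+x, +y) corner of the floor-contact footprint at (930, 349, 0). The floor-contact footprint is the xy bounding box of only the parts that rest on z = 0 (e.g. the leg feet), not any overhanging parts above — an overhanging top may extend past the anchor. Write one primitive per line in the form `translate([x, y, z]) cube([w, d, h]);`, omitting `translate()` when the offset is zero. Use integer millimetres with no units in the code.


translate([158, 106, 0]) cube([772, 243, 192]);
translate([158, 349, 192]) cube([772, 243, 192]);
translate([158, 592, 384]) cube([772, 243, 192]);
translate([158, 835, 576]) cube([772, 243, 192]);
translate([158, 1078, 768]) cube([772, 243, 192]);
translate([158, 1321, 960]) cube([772, 243, 192]);


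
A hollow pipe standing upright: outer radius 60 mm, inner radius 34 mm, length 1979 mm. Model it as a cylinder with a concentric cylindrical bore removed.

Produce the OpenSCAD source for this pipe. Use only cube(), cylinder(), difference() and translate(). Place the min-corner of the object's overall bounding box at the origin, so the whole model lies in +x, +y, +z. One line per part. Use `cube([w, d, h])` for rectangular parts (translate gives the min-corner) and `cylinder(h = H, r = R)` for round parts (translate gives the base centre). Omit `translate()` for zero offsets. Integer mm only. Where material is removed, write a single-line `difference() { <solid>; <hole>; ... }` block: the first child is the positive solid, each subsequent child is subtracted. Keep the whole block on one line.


difference() { translate([60, 60, 0]) cylinder(h = 1979, r = 60); translate([60, 60, 0]) cylinder(h = 1979, r = 34); }


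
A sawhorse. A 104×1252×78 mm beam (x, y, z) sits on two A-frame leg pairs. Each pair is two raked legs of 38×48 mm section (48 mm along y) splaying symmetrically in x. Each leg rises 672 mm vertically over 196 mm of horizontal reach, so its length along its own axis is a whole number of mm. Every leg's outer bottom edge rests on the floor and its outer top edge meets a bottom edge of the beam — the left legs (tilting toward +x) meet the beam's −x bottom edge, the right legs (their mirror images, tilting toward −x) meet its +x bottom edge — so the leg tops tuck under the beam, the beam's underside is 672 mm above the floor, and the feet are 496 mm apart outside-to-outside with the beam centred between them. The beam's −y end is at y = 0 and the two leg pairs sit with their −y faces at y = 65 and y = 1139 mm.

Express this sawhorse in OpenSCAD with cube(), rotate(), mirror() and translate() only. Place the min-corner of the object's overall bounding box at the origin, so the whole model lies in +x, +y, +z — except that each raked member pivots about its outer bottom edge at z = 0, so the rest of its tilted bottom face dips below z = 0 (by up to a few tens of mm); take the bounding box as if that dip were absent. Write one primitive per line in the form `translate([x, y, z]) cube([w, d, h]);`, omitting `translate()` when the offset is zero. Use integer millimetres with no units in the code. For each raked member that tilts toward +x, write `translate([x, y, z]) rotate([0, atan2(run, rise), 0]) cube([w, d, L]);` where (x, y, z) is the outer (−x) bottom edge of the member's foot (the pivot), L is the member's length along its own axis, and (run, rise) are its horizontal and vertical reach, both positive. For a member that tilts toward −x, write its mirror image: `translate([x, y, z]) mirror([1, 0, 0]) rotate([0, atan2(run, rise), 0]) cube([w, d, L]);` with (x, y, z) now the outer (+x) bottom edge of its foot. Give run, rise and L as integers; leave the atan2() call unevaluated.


// leg length = √(196² + 672²) = 700
// right-leg outer foot x = 2·196 + 104 = 496
// beam min-corner = (196, 0, 672)
translate([196, 0, 672]) cube([104, 1252, 78]);
translate([0, 65, 0]) rotate([0, atan2(196, 672), 0]) cube([38, 48, 700]);
translate([496, 65, 0]) mirror([1, 0, 0]) rotate([0, atan2(196, 672), 0]) cube([38, 48, 700]);
translate([0, 1139, 0]) rotate([0, atan2(196, 672), 0]) cube([38, 48, 700]);
translate([496, 1139, 0]) mirror([1, 0, 0]) rotate([0, atan2(196, 672), 0]) cube([38, 48, 700]);


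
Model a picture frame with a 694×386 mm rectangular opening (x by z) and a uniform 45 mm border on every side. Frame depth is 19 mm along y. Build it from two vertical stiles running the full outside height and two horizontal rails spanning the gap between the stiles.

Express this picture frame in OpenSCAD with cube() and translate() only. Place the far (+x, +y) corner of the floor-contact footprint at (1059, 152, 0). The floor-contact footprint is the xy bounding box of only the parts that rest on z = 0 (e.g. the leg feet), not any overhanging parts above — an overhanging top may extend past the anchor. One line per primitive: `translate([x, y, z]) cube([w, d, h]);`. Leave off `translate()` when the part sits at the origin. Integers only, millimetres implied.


translate([275, 133, 0]) cube([45, 19, 476]);
translate([1014, 133, 0]) cube([45, 19, 476]);
translate([320, 133, 0]) cube([694, 19, 45]);
translate([320, 133, 431]) cube([694, 19, 45]);


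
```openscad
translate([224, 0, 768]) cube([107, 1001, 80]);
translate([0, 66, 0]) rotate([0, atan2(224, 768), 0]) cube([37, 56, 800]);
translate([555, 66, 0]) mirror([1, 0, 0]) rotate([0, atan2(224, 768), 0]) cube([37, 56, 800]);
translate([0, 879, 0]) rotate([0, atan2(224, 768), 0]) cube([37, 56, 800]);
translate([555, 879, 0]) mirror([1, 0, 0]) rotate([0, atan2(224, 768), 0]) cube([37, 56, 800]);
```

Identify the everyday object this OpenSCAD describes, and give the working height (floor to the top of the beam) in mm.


A sawhorse. The overall height is 848 mm.

A beam across two mirrored pairs of raked legs — a sawhorse. The beam's underside is at z = 768 (matching the legs' vertical rise in atan2(224, 768)) and the beam is 80 mm tall, so its top is at 768 + 80 = 848 mm. The raked legs top out at the beam's underside, so that is the highest point.


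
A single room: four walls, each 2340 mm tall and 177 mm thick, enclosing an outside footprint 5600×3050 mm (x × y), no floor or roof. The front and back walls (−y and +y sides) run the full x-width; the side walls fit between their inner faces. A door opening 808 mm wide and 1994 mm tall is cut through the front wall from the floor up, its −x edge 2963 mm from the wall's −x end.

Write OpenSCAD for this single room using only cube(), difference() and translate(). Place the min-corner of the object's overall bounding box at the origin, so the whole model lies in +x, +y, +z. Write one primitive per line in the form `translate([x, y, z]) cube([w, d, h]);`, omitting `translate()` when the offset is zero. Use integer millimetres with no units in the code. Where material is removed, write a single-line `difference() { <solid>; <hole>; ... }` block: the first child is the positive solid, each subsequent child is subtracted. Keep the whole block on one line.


difference() { cube([5600, 177, 2340]); translate([2963, 0, 0]) cube([808, 177, 1994]); }
translate([0, 2873, 0]) cube([5600, 177, 2340]);
translate([0, 177, 0]) cube([177, 2696, 2340]);
translate([5423, 177, 0]) cube([177, 2696, 2340]);


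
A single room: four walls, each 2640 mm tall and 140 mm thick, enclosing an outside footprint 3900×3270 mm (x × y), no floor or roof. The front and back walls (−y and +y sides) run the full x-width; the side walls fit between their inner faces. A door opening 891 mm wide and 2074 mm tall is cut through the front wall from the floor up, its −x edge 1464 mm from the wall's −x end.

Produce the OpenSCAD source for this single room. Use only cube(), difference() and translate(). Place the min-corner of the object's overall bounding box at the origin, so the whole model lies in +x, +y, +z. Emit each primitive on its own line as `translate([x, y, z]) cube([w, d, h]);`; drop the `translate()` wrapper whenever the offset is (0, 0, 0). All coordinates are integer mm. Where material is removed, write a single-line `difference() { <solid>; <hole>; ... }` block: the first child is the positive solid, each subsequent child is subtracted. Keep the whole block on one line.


difference() { cube([3900, 140, 2640]); translate([1464, 0, 0]) cube([891, 140, 2074]); }
translate([0, 3130, 0]) cube([3900, 140, 2640]);
translate([0, 140, 0]) cube([140, 2990, 2640]);
translate([3760, 140, 0]) cube([140, 2990, 2640]);


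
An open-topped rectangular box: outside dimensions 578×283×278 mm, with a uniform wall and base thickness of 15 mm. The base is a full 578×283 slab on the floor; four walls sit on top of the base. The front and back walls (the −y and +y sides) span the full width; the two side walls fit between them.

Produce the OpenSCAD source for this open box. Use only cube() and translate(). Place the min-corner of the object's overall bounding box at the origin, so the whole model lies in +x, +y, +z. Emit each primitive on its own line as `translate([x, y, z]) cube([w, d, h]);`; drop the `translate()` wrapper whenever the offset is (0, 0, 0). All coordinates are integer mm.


cube([578, 283, 15]);
translate([0, 0, 15]) cube([578, 15, 263]);
translate([0, 268, 15]) cube([578, 15, 263]);
translate([0, 15, 15]) cube([15, 253, 263]);
translate([563, 15, 15]) cube([15, 253, 263]);


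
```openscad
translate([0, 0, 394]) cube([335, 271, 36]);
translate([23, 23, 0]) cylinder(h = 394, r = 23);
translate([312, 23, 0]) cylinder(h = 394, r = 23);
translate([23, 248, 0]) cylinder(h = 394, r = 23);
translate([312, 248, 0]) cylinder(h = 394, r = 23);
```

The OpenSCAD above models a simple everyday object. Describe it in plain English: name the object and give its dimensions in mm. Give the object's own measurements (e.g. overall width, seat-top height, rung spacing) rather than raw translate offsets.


A four-legged stool. The seat is a 335×271×36 mm slab whose top surface is at z = 430 mm; four round legs, each 46 mm in diameter, run from the floor (z = 0) to the underside of the seat, each leg's axis is inset half a diameter from the nearest pair of seat edges (so the leg's bounding box is flush with the corner).


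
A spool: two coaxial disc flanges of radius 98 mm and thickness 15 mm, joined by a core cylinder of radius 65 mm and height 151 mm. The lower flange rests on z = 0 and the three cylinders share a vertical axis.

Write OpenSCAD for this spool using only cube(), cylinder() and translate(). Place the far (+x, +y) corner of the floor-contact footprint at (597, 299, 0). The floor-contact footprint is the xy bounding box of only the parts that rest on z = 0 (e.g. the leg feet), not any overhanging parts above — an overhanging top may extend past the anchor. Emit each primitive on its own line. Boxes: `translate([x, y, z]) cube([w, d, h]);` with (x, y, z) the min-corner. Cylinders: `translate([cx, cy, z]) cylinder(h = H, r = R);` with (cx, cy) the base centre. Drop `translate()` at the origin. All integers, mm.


translate([499, 201, 0]) cylinder(h = 15, r = 98);
translate([499, 201, 15]) cylinder(h = 151, r = 65);
translate([499, 201, 166]) cylinder(h = 15, r = 98);


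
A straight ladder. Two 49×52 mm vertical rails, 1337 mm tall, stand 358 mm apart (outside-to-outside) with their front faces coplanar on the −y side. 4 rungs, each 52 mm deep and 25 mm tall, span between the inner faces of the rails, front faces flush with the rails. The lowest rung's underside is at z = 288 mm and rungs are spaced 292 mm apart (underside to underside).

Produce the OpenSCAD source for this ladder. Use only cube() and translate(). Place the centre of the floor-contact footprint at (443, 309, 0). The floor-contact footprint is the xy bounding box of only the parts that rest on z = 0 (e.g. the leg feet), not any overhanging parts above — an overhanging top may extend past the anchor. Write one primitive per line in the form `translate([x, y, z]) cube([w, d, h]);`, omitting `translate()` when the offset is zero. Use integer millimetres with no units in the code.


translate([264, 283, 0]) cube([49, 52, 1337]);
translate([573, 283, 0]) cube([49, 52, 1337]);
translate([313, 283, 288]) cube([260, 52, 25]);
translate([313, 283, 580]) cube([260, 52, 25]);
translate([313, 283, 872]) cube([260, 52, 25]);
translate([313, 283, 1164]) cube([260, 52, 25]);


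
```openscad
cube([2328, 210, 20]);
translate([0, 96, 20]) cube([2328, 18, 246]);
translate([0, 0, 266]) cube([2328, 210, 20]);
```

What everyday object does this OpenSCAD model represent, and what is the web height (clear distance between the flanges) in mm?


An I-beam. The web height is 246 mm.

Two wide flanges with a thin centred web — an I-beam. Overall 286 mm minus two 20 mm flanges gives a web of 286 − 2·20 = 246 mm.


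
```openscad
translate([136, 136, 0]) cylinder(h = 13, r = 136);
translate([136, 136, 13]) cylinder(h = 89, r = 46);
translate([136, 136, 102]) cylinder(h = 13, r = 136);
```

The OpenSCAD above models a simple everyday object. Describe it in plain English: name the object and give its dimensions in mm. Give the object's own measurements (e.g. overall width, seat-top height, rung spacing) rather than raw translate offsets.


A spool: two coaxial disc flanges of radius 136 mm and thickness 13 mm, joined by a core cylinder of radius 46 mm and height 89 mm. The lower flange rests on z = 0 and the three cylinders share a vertical axis.
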